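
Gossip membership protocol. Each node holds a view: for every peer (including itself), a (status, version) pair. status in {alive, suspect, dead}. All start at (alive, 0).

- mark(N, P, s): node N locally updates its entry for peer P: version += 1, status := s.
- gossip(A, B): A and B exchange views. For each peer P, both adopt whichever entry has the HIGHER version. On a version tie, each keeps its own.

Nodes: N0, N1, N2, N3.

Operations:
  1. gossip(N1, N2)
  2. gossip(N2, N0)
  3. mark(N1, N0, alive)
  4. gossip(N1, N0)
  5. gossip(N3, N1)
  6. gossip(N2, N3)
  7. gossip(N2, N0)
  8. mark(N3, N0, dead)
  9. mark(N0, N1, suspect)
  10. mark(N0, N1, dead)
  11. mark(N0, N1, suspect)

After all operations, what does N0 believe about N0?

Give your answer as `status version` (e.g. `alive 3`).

Answer: alive 1

Derivation:
Op 1: gossip N1<->N2 -> N1.N0=(alive,v0) N1.N1=(alive,v0) N1.N2=(alive,v0) N1.N3=(alive,v0) | N2.N0=(alive,v0) N2.N1=(alive,v0) N2.N2=(alive,v0) N2.N3=(alive,v0)
Op 2: gossip N2<->N0 -> N2.N0=(alive,v0) N2.N1=(alive,v0) N2.N2=(alive,v0) N2.N3=(alive,v0) | N0.N0=(alive,v0) N0.N1=(alive,v0) N0.N2=(alive,v0) N0.N3=(alive,v0)
Op 3: N1 marks N0=alive -> (alive,v1)
Op 4: gossip N1<->N0 -> N1.N0=(alive,v1) N1.N1=(alive,v0) N1.N2=(alive,v0) N1.N3=(alive,v0) | N0.N0=(alive,v1) N0.N1=(alive,v0) N0.N2=(alive,v0) N0.N3=(alive,v0)
Op 5: gossip N3<->N1 -> N3.N0=(alive,v1) N3.N1=(alive,v0) N3.N2=(alive,v0) N3.N3=(alive,v0) | N1.N0=(alive,v1) N1.N1=(alive,v0) N1.N2=(alive,v0) N1.N3=(alive,v0)
Op 6: gossip N2<->N3 -> N2.N0=(alive,v1) N2.N1=(alive,v0) N2.N2=(alive,v0) N2.N3=(alive,v0) | N3.N0=(alive,v1) N3.N1=(alive,v0) N3.N2=(alive,v0) N3.N3=(alive,v0)
Op 7: gossip N2<->N0 -> N2.N0=(alive,v1) N2.N1=(alive,v0) N2.N2=(alive,v0) N2.N3=(alive,v0) | N0.N0=(alive,v1) N0.N1=(alive,v0) N0.N2=(alive,v0) N0.N3=(alive,v0)
Op 8: N3 marks N0=dead -> (dead,v2)
Op 9: N0 marks N1=suspect -> (suspect,v1)
Op 10: N0 marks N1=dead -> (dead,v2)
Op 11: N0 marks N1=suspect -> (suspect,v3)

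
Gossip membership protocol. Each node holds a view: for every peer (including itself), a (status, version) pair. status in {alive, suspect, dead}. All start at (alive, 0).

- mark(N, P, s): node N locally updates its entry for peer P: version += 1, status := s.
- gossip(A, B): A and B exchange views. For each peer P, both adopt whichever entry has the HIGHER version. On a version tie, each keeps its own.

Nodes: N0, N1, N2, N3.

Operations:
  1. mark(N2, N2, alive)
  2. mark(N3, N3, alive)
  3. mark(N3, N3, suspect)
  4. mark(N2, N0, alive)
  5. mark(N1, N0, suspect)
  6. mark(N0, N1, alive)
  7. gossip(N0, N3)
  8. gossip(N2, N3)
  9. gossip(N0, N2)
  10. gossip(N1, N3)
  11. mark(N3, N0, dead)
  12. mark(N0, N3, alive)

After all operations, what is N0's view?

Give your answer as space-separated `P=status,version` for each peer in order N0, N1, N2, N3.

Op 1: N2 marks N2=alive -> (alive,v1)
Op 2: N3 marks N3=alive -> (alive,v1)
Op 3: N3 marks N3=suspect -> (suspect,v2)
Op 4: N2 marks N0=alive -> (alive,v1)
Op 5: N1 marks N0=suspect -> (suspect,v1)
Op 6: N0 marks N1=alive -> (alive,v1)
Op 7: gossip N0<->N3 -> N0.N0=(alive,v0) N0.N1=(alive,v1) N0.N2=(alive,v0) N0.N3=(suspect,v2) | N3.N0=(alive,v0) N3.N1=(alive,v1) N3.N2=(alive,v0) N3.N3=(suspect,v2)
Op 8: gossip N2<->N3 -> N2.N0=(alive,v1) N2.N1=(alive,v1) N2.N2=(alive,v1) N2.N3=(suspect,v2) | N3.N0=(alive,v1) N3.N1=(alive,v1) N3.N2=(alive,v1) N3.N3=(suspect,v2)
Op 9: gossip N0<->N2 -> N0.N0=(alive,v1) N0.N1=(alive,v1) N0.N2=(alive,v1) N0.N3=(suspect,v2) | N2.N0=(alive,v1) N2.N1=(alive,v1) N2.N2=(alive,v1) N2.N3=(suspect,v2)
Op 10: gossip N1<->N3 -> N1.N0=(suspect,v1) N1.N1=(alive,v1) N1.N2=(alive,v1) N1.N3=(suspect,v2) | N3.N0=(alive,v1) N3.N1=(alive,v1) N3.N2=(alive,v1) N3.N3=(suspect,v2)
Op 11: N3 marks N0=dead -> (dead,v2)
Op 12: N0 marks N3=alive -> (alive,v3)

Answer: N0=alive,1 N1=alive,1 N2=alive,1 N3=alive,3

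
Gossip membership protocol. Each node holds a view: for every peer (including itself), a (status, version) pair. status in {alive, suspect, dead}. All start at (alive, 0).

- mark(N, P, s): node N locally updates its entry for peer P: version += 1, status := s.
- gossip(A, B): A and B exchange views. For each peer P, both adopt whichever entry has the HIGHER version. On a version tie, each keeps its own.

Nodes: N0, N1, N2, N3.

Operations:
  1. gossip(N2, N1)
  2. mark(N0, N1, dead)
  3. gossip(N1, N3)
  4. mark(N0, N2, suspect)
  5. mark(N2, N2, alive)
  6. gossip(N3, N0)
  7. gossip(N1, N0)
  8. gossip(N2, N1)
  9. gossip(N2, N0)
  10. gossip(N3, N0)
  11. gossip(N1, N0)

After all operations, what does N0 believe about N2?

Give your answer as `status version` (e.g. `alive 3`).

Answer: suspect 1

Derivation:
Op 1: gossip N2<->N1 -> N2.N0=(alive,v0) N2.N1=(alive,v0) N2.N2=(alive,v0) N2.N3=(alive,v0) | N1.N0=(alive,v0) N1.N1=(alive,v0) N1.N2=(alive,v0) N1.N3=(alive,v0)
Op 2: N0 marks N1=dead -> (dead,v1)
Op 3: gossip N1<->N3 -> N1.N0=(alive,v0) N1.N1=(alive,v0) N1.N2=(alive,v0) N1.N3=(alive,v0) | N3.N0=(alive,v0) N3.N1=(alive,v0) N3.N2=(alive,v0) N3.N3=(alive,v0)
Op 4: N0 marks N2=suspect -> (suspect,v1)
Op 5: N2 marks N2=alive -> (alive,v1)
Op 6: gossip N3<->N0 -> N3.N0=(alive,v0) N3.N1=(dead,v1) N3.N2=(suspect,v1) N3.N3=(alive,v0) | N0.N0=(alive,v0) N0.N1=(dead,v1) N0.N2=(suspect,v1) N0.N3=(alive,v0)
Op 7: gossip N1<->N0 -> N1.N0=(alive,v0) N1.N1=(dead,v1) N1.N2=(suspect,v1) N1.N3=(alive,v0) | N0.N0=(alive,v0) N0.N1=(dead,v1) N0.N2=(suspect,v1) N0.N3=(alive,v0)
Op 8: gossip N2<->N1 -> N2.N0=(alive,v0) N2.N1=(dead,v1) N2.N2=(alive,v1) N2.N3=(alive,v0) | N1.N0=(alive,v0) N1.N1=(dead,v1) N1.N2=(suspect,v1) N1.N3=(alive,v0)
Op 9: gossip N2<->N0 -> N2.N0=(alive,v0) N2.N1=(dead,v1) N2.N2=(alive,v1) N2.N3=(alive,v0) | N0.N0=(alive,v0) N0.N1=(dead,v1) N0.N2=(suspect,v1) N0.N3=(alive,v0)
Op 10: gossip N3<->N0 -> N3.N0=(alive,v0) N3.N1=(dead,v1) N3.N2=(suspect,v1) N3.N3=(alive,v0) | N0.N0=(alive,v0) N0.N1=(dead,v1) N0.N2=(suspect,v1) N0.N3=(alive,v0)
Op 11: gossip N1<->N0 -> N1.N0=(alive,v0) N1.N1=(dead,v1) N1.N2=(suspect,v1) N1.N3=(alive,v0) | N0.N0=(alive,v0) N0.N1=(dead,v1) N0.N2=(suspect,v1) N0.N3=(alive,v0)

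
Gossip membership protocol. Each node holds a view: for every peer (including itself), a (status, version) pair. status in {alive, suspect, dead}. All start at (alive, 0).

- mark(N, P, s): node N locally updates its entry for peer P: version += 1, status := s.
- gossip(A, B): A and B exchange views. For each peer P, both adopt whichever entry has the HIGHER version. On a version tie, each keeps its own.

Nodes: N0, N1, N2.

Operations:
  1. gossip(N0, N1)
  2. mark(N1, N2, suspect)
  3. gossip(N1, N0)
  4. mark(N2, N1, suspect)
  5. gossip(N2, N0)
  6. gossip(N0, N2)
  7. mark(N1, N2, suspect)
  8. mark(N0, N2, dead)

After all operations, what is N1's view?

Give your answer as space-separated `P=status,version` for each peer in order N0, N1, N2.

Op 1: gossip N0<->N1 -> N0.N0=(alive,v0) N0.N1=(alive,v0) N0.N2=(alive,v0) | N1.N0=(alive,v0) N1.N1=(alive,v0) N1.N2=(alive,v0)
Op 2: N1 marks N2=suspect -> (suspect,v1)
Op 3: gossip N1<->N0 -> N1.N0=(alive,v0) N1.N1=(alive,v0) N1.N2=(suspect,v1) | N0.N0=(alive,v0) N0.N1=(alive,v0) N0.N2=(suspect,v1)
Op 4: N2 marks N1=suspect -> (suspect,v1)
Op 5: gossip N2<->N0 -> N2.N0=(alive,v0) N2.N1=(suspect,v1) N2.N2=(suspect,v1) | N0.N0=(alive,v0) N0.N1=(suspect,v1) N0.N2=(suspect,v1)
Op 6: gossip N0<->N2 -> N0.N0=(alive,v0) N0.N1=(suspect,v1) N0.N2=(suspect,v1) | N2.N0=(alive,v0) N2.N1=(suspect,v1) N2.N2=(suspect,v1)
Op 7: N1 marks N2=suspect -> (suspect,v2)
Op 8: N0 marks N2=dead -> (dead,v2)

Answer: N0=alive,0 N1=alive,0 N2=suspect,2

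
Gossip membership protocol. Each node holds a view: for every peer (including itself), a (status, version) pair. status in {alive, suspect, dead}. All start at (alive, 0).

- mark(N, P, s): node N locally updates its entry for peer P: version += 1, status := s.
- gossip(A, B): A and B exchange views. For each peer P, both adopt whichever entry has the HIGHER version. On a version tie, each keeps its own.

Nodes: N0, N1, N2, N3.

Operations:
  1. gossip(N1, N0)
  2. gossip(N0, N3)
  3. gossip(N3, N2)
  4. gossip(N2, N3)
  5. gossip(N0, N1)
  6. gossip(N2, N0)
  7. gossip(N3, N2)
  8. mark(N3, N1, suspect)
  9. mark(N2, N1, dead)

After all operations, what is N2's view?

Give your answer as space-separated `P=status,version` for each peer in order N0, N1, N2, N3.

Op 1: gossip N1<->N0 -> N1.N0=(alive,v0) N1.N1=(alive,v0) N1.N2=(alive,v0) N1.N3=(alive,v0) | N0.N0=(alive,v0) N0.N1=(alive,v0) N0.N2=(alive,v0) N0.N3=(alive,v0)
Op 2: gossip N0<->N3 -> N0.N0=(alive,v0) N0.N1=(alive,v0) N0.N2=(alive,v0) N0.N3=(alive,v0) | N3.N0=(alive,v0) N3.N1=(alive,v0) N3.N2=(alive,v0) N3.N3=(alive,v0)
Op 3: gossip N3<->N2 -> N3.N0=(alive,v0) N3.N1=(alive,v0) N3.N2=(alive,v0) N3.N3=(alive,v0) | N2.N0=(alive,v0) N2.N1=(alive,v0) N2.N2=(alive,v0) N2.N3=(alive,v0)
Op 4: gossip N2<->N3 -> N2.N0=(alive,v0) N2.N1=(alive,v0) N2.N2=(alive,v0) N2.N3=(alive,v0) | N3.N0=(alive,v0) N3.N1=(alive,v0) N3.N2=(alive,v0) N3.N3=(alive,v0)
Op 5: gossip N0<->N1 -> N0.N0=(alive,v0) N0.N1=(alive,v0) N0.N2=(alive,v0) N0.N3=(alive,v0) | N1.N0=(alive,v0) N1.N1=(alive,v0) N1.N2=(alive,v0) N1.N3=(alive,v0)
Op 6: gossip N2<->N0 -> N2.N0=(alive,v0) N2.N1=(alive,v0) N2.N2=(alive,v0) N2.N3=(alive,v0) | N0.N0=(alive,v0) N0.N1=(alive,v0) N0.N2=(alive,v0) N0.N3=(alive,v0)
Op 7: gossip N3<->N2 -> N3.N0=(alive,v0) N3.N1=(alive,v0) N3.N2=(alive,v0) N3.N3=(alive,v0) | N2.N0=(alive,v0) N2.N1=(alive,v0) N2.N2=(alive,v0) N2.N3=(alive,v0)
Op 8: N3 marks N1=suspect -> (suspect,v1)
Op 9: N2 marks N1=dead -> (dead,v1)

Answer: N0=alive,0 N1=dead,1 N2=alive,0 N3=alive,0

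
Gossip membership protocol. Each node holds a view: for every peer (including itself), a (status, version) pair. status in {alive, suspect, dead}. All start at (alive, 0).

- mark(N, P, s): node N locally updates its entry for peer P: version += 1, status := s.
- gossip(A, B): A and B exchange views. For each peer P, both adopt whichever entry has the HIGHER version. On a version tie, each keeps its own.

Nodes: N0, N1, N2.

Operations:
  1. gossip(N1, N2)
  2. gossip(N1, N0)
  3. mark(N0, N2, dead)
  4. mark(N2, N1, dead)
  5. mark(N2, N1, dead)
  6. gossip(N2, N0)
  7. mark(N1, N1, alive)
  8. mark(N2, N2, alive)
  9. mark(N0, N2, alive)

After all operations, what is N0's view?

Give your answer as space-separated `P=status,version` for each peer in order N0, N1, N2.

Op 1: gossip N1<->N2 -> N1.N0=(alive,v0) N1.N1=(alive,v0) N1.N2=(alive,v0) | N2.N0=(alive,v0) N2.N1=(alive,v0) N2.N2=(alive,v0)
Op 2: gossip N1<->N0 -> N1.N0=(alive,v0) N1.N1=(alive,v0) N1.N2=(alive,v0) | N0.N0=(alive,v0) N0.N1=(alive,v0) N0.N2=(alive,v0)
Op 3: N0 marks N2=dead -> (dead,v1)
Op 4: N2 marks N1=dead -> (dead,v1)
Op 5: N2 marks N1=dead -> (dead,v2)
Op 6: gossip N2<->N0 -> N2.N0=(alive,v0) N2.N1=(dead,v2) N2.N2=(dead,v1) | N0.N0=(alive,v0) N0.N1=(dead,v2) N0.N2=(dead,v1)
Op 7: N1 marks N1=alive -> (alive,v1)
Op 8: N2 marks N2=alive -> (alive,v2)
Op 9: N0 marks N2=alive -> (alive,v2)

Answer: N0=alive,0 N1=dead,2 N2=alive,2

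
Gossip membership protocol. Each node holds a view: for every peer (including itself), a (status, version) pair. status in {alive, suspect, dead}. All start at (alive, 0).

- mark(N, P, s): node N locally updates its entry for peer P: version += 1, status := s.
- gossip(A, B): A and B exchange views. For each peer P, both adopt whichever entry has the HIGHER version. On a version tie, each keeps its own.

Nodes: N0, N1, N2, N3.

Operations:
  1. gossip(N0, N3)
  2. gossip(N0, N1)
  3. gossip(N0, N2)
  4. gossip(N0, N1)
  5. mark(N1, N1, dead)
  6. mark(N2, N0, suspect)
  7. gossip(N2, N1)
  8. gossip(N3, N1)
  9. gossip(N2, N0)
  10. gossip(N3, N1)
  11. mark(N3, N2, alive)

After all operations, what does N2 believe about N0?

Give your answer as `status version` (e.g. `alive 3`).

Answer: suspect 1

Derivation:
Op 1: gossip N0<->N3 -> N0.N0=(alive,v0) N0.N1=(alive,v0) N0.N2=(alive,v0) N0.N3=(alive,v0) | N3.N0=(alive,v0) N3.N1=(alive,v0) N3.N2=(alive,v0) N3.N3=(alive,v0)
Op 2: gossip N0<->N1 -> N0.N0=(alive,v0) N0.N1=(alive,v0) N0.N2=(alive,v0) N0.N3=(alive,v0) | N1.N0=(alive,v0) N1.N1=(alive,v0) N1.N2=(alive,v0) N1.N3=(alive,v0)
Op 3: gossip N0<->N2 -> N0.N0=(alive,v0) N0.N1=(alive,v0) N0.N2=(alive,v0) N0.N3=(alive,v0) | N2.N0=(alive,v0) N2.N1=(alive,v0) N2.N2=(alive,v0) N2.N3=(alive,v0)
Op 4: gossip N0<->N1 -> N0.N0=(alive,v0) N0.N1=(alive,v0) N0.N2=(alive,v0) N0.N3=(alive,v0) | N1.N0=(alive,v0) N1.N1=(alive,v0) N1.N2=(alive,v0) N1.N3=(alive,v0)
Op 5: N1 marks N1=dead -> (dead,v1)
Op 6: N2 marks N0=suspect -> (suspect,v1)
Op 7: gossip N2<->N1 -> N2.N0=(suspect,v1) N2.N1=(dead,v1) N2.N2=(alive,v0) N2.N3=(alive,v0) | N1.N0=(suspect,v1) N1.N1=(dead,v1) N1.N2=(alive,v0) N1.N3=(alive,v0)
Op 8: gossip N3<->N1 -> N3.N0=(suspect,v1) N3.N1=(dead,v1) N3.N2=(alive,v0) N3.N3=(alive,v0) | N1.N0=(suspect,v1) N1.N1=(dead,v1) N1.N2=(alive,v0) N1.N3=(alive,v0)
Op 9: gossip N2<->N0 -> N2.N0=(suspect,v1) N2.N1=(dead,v1) N2.N2=(alive,v0) N2.N3=(alive,v0) | N0.N0=(suspect,v1) N0.N1=(dead,v1) N0.N2=(alive,v0) N0.N3=(alive,v0)
Op 10: gossip N3<->N1 -> N3.N0=(suspect,v1) N3.N1=(dead,v1) N3.N2=(alive,v0) N3.N3=(alive,v0) | N1.N0=(suspect,v1) N1.N1=(dead,v1) N1.N2=(alive,v0) N1.N3=(alive,v0)
Op 11: N3 marks N2=alive -> (alive,v1)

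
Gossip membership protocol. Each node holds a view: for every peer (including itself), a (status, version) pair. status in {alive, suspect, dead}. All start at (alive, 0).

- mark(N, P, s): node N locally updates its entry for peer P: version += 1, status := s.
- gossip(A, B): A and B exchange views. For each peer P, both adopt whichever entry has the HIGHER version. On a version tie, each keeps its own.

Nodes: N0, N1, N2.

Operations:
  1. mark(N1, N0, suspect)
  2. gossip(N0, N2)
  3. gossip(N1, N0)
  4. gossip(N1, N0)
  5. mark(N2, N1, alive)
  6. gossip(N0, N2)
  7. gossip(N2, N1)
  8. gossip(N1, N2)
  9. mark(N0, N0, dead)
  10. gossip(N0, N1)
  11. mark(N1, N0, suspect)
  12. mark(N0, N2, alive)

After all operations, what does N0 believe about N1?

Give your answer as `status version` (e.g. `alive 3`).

Op 1: N1 marks N0=suspect -> (suspect,v1)
Op 2: gossip N0<->N2 -> N0.N0=(alive,v0) N0.N1=(alive,v0) N0.N2=(alive,v0) | N2.N0=(alive,v0) N2.N1=(alive,v0) N2.N2=(alive,v0)
Op 3: gossip N1<->N0 -> N1.N0=(suspect,v1) N1.N1=(alive,v0) N1.N2=(alive,v0) | N0.N0=(suspect,v1) N0.N1=(alive,v0) N0.N2=(alive,v0)
Op 4: gossip N1<->N0 -> N1.N0=(suspect,v1) N1.N1=(alive,v0) N1.N2=(alive,v0) | N0.N0=(suspect,v1) N0.N1=(alive,v0) N0.N2=(alive,v0)
Op 5: N2 marks N1=alive -> (alive,v1)
Op 6: gossip N0<->N2 -> N0.N0=(suspect,v1) N0.N1=(alive,v1) N0.N2=(alive,v0) | N2.N0=(suspect,v1) N2.N1=(alive,v1) N2.N2=(alive,v0)
Op 7: gossip N2<->N1 -> N2.N0=(suspect,v1) N2.N1=(alive,v1) N2.N2=(alive,v0) | N1.N0=(suspect,v1) N1.N1=(alive,v1) N1.N2=(alive,v0)
Op 8: gossip N1<->N2 -> N1.N0=(suspect,v1) N1.N1=(alive,v1) N1.N2=(alive,v0) | N2.N0=(suspect,v1) N2.N1=(alive,v1) N2.N2=(alive,v0)
Op 9: N0 marks N0=dead -> (dead,v2)
Op 10: gossip N0<->N1 -> N0.N0=(dead,v2) N0.N1=(alive,v1) N0.N2=(alive,v0) | N1.N0=(dead,v2) N1.N1=(alive,v1) N1.N2=(alive,v0)
Op 11: N1 marks N0=suspect -> (suspect,v3)
Op 12: N0 marks N2=alive -> (alive,v1)

Answer: alive 1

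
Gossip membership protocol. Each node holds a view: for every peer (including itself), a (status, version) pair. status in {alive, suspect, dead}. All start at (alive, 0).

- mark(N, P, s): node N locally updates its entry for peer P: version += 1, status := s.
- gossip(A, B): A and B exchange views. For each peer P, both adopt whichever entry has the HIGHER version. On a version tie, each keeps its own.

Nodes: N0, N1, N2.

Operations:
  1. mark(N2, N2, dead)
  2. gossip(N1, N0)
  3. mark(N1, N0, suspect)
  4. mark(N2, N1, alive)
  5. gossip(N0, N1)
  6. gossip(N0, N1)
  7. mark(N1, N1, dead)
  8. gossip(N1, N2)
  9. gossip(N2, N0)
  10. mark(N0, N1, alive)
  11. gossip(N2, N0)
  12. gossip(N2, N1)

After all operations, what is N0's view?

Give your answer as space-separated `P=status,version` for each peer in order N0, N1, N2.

Op 1: N2 marks N2=dead -> (dead,v1)
Op 2: gossip N1<->N0 -> N1.N0=(alive,v0) N1.N1=(alive,v0) N1.N2=(alive,v0) | N0.N0=(alive,v0) N0.N1=(alive,v0) N0.N2=(alive,v0)
Op 3: N1 marks N0=suspect -> (suspect,v1)
Op 4: N2 marks N1=alive -> (alive,v1)
Op 5: gossip N0<->N1 -> N0.N0=(suspect,v1) N0.N1=(alive,v0) N0.N2=(alive,v0) | N1.N0=(suspect,v1) N1.N1=(alive,v0) N1.N2=(alive,v0)
Op 6: gossip N0<->N1 -> N0.N0=(suspect,v1) N0.N1=(alive,v0) N0.N2=(alive,v0) | N1.N0=(suspect,v1) N1.N1=(alive,v0) N1.N2=(alive,v0)
Op 7: N1 marks N1=dead -> (dead,v1)
Op 8: gossip N1<->N2 -> N1.N0=(suspect,v1) N1.N1=(dead,v1) N1.N2=(dead,v1) | N2.N0=(suspect,v1) N2.N1=(alive,v1) N2.N2=(dead,v1)
Op 9: gossip N2<->N0 -> N2.N0=(suspect,v1) N2.N1=(alive,v1) N2.N2=(dead,v1) | N0.N0=(suspect,v1) N0.N1=(alive,v1) N0.N2=(dead,v1)
Op 10: N0 marks N1=alive -> (alive,v2)
Op 11: gossip N2<->N0 -> N2.N0=(suspect,v1) N2.N1=(alive,v2) N2.N2=(dead,v1) | N0.N0=(suspect,v1) N0.N1=(alive,v2) N0.N2=(dead,v1)
Op 12: gossip N2<->N1 -> N2.N0=(suspect,v1) N2.N1=(alive,v2) N2.N2=(dead,v1) | N1.N0=(suspect,v1) N1.N1=(alive,v2) N1.N2=(dead,v1)

Answer: N0=suspect,1 N1=alive,2 N2=dead,1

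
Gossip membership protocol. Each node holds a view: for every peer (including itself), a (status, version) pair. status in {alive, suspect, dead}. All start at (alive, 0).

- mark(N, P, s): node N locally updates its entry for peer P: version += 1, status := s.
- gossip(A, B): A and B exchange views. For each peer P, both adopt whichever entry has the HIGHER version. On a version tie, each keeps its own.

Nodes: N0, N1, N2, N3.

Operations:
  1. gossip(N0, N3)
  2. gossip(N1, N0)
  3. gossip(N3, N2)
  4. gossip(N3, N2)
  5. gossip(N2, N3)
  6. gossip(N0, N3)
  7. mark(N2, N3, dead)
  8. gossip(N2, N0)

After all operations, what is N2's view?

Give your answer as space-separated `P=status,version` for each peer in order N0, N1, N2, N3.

Op 1: gossip N0<->N3 -> N0.N0=(alive,v0) N0.N1=(alive,v0) N0.N2=(alive,v0) N0.N3=(alive,v0) | N3.N0=(alive,v0) N3.N1=(alive,v0) N3.N2=(alive,v0) N3.N3=(alive,v0)
Op 2: gossip N1<->N0 -> N1.N0=(alive,v0) N1.N1=(alive,v0) N1.N2=(alive,v0) N1.N3=(alive,v0) | N0.N0=(alive,v0) N0.N1=(alive,v0) N0.N2=(alive,v0) N0.N3=(alive,v0)
Op 3: gossip N3<->N2 -> N3.N0=(alive,v0) N3.N1=(alive,v0) N3.N2=(alive,v0) N3.N3=(alive,v0) | N2.N0=(alive,v0) N2.N1=(alive,v0) N2.N2=(alive,v0) N2.N3=(alive,v0)
Op 4: gossip N3<->N2 -> N3.N0=(alive,v0) N3.N1=(alive,v0) N3.N2=(alive,v0) N3.N3=(alive,v0) | N2.N0=(alive,v0) N2.N1=(alive,v0) N2.N2=(alive,v0) N2.N3=(alive,v0)
Op 5: gossip N2<->N3 -> N2.N0=(alive,v0) N2.N1=(alive,v0) N2.N2=(alive,v0) N2.N3=(alive,v0) | N3.N0=(alive,v0) N3.N1=(alive,v0) N3.N2=(alive,v0) N3.N3=(alive,v0)
Op 6: gossip N0<->N3 -> N0.N0=(alive,v0) N0.N1=(alive,v0) N0.N2=(alive,v0) N0.N3=(alive,v0) | N3.N0=(alive,v0) N3.N1=(alive,v0) N3.N2=(alive,v0) N3.N3=(alive,v0)
Op 7: N2 marks N3=dead -> (dead,v1)
Op 8: gossip N2<->N0 -> N2.N0=(alive,v0) N2.N1=(alive,v0) N2.N2=(alive,v0) N2.N3=(dead,v1) | N0.N0=(alive,v0) N0.N1=(alive,v0) N0.N2=(alive,v0) N0.N3=(dead,v1)

Answer: N0=alive,0 N1=alive,0 N2=alive,0 N3=dead,1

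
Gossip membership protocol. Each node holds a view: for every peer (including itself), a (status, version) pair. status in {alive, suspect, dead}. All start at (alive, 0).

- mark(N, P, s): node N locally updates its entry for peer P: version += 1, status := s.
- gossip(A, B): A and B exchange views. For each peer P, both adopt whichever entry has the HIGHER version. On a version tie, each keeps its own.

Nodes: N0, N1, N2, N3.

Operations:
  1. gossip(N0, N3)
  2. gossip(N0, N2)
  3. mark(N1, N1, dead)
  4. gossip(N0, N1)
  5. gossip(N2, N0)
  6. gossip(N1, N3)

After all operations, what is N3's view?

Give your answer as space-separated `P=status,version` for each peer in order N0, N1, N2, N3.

Op 1: gossip N0<->N3 -> N0.N0=(alive,v0) N0.N1=(alive,v0) N0.N2=(alive,v0) N0.N3=(alive,v0) | N3.N0=(alive,v0) N3.N1=(alive,v0) N3.N2=(alive,v0) N3.N3=(alive,v0)
Op 2: gossip N0<->N2 -> N0.N0=(alive,v0) N0.N1=(alive,v0) N0.N2=(alive,v0) N0.N3=(alive,v0) | N2.N0=(alive,v0) N2.N1=(alive,v0) N2.N2=(alive,v0) N2.N3=(alive,v0)
Op 3: N1 marks N1=dead -> (dead,v1)
Op 4: gossip N0<->N1 -> N0.N0=(alive,v0) N0.N1=(dead,v1) N0.N2=(alive,v0) N0.N3=(alive,v0) | N1.N0=(alive,v0) N1.N1=(dead,v1) N1.N2=(alive,v0) N1.N3=(alive,v0)
Op 5: gossip N2<->N0 -> N2.N0=(alive,v0) N2.N1=(dead,v1) N2.N2=(alive,v0) N2.N3=(alive,v0) | N0.N0=(alive,v0) N0.N1=(dead,v1) N0.N2=(alive,v0) N0.N3=(alive,v0)
Op 6: gossip N1<->N3 -> N1.N0=(alive,v0) N1.N1=(dead,v1) N1.N2=(alive,v0) N1.N3=(alive,v0) | N3.N0=(alive,v0) N3.N1=(dead,v1) N3.N2=(alive,v0) N3.N3=(alive,v0)

Answer: N0=alive,0 N1=dead,1 N2=alive,0 N3=alive,0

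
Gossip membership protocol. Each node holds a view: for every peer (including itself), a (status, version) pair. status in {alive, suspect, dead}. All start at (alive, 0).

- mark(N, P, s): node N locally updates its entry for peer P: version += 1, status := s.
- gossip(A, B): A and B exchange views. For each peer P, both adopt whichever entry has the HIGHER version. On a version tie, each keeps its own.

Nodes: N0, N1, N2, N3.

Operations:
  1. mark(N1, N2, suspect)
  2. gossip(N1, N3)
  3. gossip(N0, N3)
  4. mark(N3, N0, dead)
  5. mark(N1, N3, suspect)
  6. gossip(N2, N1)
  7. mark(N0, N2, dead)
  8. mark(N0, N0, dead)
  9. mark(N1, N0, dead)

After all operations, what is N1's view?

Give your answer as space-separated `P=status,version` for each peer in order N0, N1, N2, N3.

Op 1: N1 marks N2=suspect -> (suspect,v1)
Op 2: gossip N1<->N3 -> N1.N0=(alive,v0) N1.N1=(alive,v0) N1.N2=(suspect,v1) N1.N3=(alive,v0) | N3.N0=(alive,v0) N3.N1=(alive,v0) N3.N2=(suspect,v1) N3.N3=(alive,v0)
Op 3: gossip N0<->N3 -> N0.N0=(alive,v0) N0.N1=(alive,v0) N0.N2=(suspect,v1) N0.N3=(alive,v0) | N3.N0=(alive,v0) N3.N1=(alive,v0) N3.N2=(suspect,v1) N3.N3=(alive,v0)
Op 4: N3 marks N0=dead -> (dead,v1)
Op 5: N1 marks N3=suspect -> (suspect,v1)
Op 6: gossip N2<->N1 -> N2.N0=(alive,v0) N2.N1=(alive,v0) N2.N2=(suspect,v1) N2.N3=(suspect,v1) | N1.N0=(alive,v0) N1.N1=(alive,v0) N1.N2=(suspect,v1) N1.N3=(suspect,v1)
Op 7: N0 marks N2=dead -> (dead,v2)
Op 8: N0 marks N0=dead -> (dead,v1)
Op 9: N1 marks N0=dead -> (dead,v1)

Answer: N0=dead,1 N1=alive,0 N2=suspect,1 N3=suspect,1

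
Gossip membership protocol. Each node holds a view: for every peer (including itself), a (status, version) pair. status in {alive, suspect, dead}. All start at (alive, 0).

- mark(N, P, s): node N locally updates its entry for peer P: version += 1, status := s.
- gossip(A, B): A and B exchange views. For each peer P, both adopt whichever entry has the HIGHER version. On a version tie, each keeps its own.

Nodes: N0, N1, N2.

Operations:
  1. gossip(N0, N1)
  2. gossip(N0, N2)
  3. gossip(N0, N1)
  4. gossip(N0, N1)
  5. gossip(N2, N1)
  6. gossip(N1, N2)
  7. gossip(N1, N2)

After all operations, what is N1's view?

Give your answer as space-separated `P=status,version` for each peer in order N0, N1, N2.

Op 1: gossip N0<->N1 -> N0.N0=(alive,v0) N0.N1=(alive,v0) N0.N2=(alive,v0) | N1.N0=(alive,v0) N1.N1=(alive,v0) N1.N2=(alive,v0)
Op 2: gossip N0<->N2 -> N0.N0=(alive,v0) N0.N1=(alive,v0) N0.N2=(alive,v0) | N2.N0=(alive,v0) N2.N1=(alive,v0) N2.N2=(alive,v0)
Op 3: gossip N0<->N1 -> N0.N0=(alive,v0) N0.N1=(alive,v0) N0.N2=(alive,v0) | N1.N0=(alive,v0) N1.N1=(alive,v0) N1.N2=(alive,v0)
Op 4: gossip N0<->N1 -> N0.N0=(alive,v0) N0.N1=(alive,v0) N0.N2=(alive,v0) | N1.N0=(alive,v0) N1.N1=(alive,v0) N1.N2=(alive,v0)
Op 5: gossip N2<->N1 -> N2.N0=(alive,v0) N2.N1=(alive,v0) N2.N2=(alive,v0) | N1.N0=(alive,v0) N1.N1=(alive,v0) N1.N2=(alive,v0)
Op 6: gossip N1<->N2 -> N1.N0=(alive,v0) N1.N1=(alive,v0) N1.N2=(alive,v0) | N2.N0=(alive,v0) N2.N1=(alive,v0) N2.N2=(alive,v0)
Op 7: gossip N1<->N2 -> N1.N0=(alive,v0) N1.N1=(alive,v0) N1.N2=(alive,v0) | N2.N0=(alive,v0) N2.N1=(alive,v0) N2.N2=(alive,v0)

Answer: N0=alive,0 N1=alive,0 N2=alive,0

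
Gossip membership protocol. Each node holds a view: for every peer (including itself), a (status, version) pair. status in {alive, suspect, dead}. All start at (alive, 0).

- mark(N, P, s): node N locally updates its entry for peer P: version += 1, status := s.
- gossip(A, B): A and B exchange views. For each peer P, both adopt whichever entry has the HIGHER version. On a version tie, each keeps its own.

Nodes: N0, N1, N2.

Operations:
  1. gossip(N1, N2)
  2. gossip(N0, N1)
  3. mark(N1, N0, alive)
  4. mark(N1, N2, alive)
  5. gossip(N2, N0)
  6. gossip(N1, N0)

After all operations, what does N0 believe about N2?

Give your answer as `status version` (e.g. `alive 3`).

Answer: alive 1

Derivation:
Op 1: gossip N1<->N2 -> N1.N0=(alive,v0) N1.N1=(alive,v0) N1.N2=(alive,v0) | N2.N0=(alive,v0) N2.N1=(alive,v0) N2.N2=(alive,v0)
Op 2: gossip N0<->N1 -> N0.N0=(alive,v0) N0.N1=(alive,v0) N0.N2=(alive,v0) | N1.N0=(alive,v0) N1.N1=(alive,v0) N1.N2=(alive,v0)
Op 3: N1 marks N0=alive -> (alive,v1)
Op 4: N1 marks N2=alive -> (alive,v1)
Op 5: gossip N2<->N0 -> N2.N0=(alive,v0) N2.N1=(alive,v0) N2.N2=(alive,v0) | N0.N0=(alive,v0) N0.N1=(alive,v0) N0.N2=(alive,v0)
Op 6: gossip N1<->N0 -> N1.N0=(alive,v1) N1.N1=(alive,v0) N1.N2=(alive,v1) | N0.N0=(alive,v1) N0.N1=(alive,v0) N0.N2=(alive,v1)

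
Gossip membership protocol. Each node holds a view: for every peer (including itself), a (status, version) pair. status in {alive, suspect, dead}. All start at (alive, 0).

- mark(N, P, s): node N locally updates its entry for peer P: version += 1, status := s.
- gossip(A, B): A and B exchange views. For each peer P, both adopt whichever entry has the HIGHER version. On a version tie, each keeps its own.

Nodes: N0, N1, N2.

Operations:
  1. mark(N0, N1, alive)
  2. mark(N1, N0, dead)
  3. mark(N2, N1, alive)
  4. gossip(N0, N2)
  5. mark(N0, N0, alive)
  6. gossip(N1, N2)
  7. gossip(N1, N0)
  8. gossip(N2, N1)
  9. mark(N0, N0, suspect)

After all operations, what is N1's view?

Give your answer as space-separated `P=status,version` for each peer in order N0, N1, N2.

Op 1: N0 marks N1=alive -> (alive,v1)
Op 2: N1 marks N0=dead -> (dead,v1)
Op 3: N2 marks N1=alive -> (alive,v1)
Op 4: gossip N0<->N2 -> N0.N0=(alive,v0) N0.N1=(alive,v1) N0.N2=(alive,v0) | N2.N0=(alive,v0) N2.N1=(alive,v1) N2.N2=(alive,v0)
Op 5: N0 marks N0=alive -> (alive,v1)
Op 6: gossip N1<->N2 -> N1.N0=(dead,v1) N1.N1=(alive,v1) N1.N2=(alive,v0) | N2.N0=(dead,v1) N2.N1=(alive,v1) N2.N2=(alive,v0)
Op 7: gossip N1<->N0 -> N1.N0=(dead,v1) N1.N1=(alive,v1) N1.N2=(alive,v0) | N0.N0=(alive,v1) N0.N1=(alive,v1) N0.N2=(alive,v0)
Op 8: gossip N2<->N1 -> N2.N0=(dead,v1) N2.N1=(alive,v1) N2.N2=(alive,v0) | N1.N0=(dead,v1) N1.N1=(alive,v1) N1.N2=(alive,v0)
Op 9: N0 marks N0=suspect -> (suspect,v2)

Answer: N0=dead,1 N1=alive,1 N2=alive,0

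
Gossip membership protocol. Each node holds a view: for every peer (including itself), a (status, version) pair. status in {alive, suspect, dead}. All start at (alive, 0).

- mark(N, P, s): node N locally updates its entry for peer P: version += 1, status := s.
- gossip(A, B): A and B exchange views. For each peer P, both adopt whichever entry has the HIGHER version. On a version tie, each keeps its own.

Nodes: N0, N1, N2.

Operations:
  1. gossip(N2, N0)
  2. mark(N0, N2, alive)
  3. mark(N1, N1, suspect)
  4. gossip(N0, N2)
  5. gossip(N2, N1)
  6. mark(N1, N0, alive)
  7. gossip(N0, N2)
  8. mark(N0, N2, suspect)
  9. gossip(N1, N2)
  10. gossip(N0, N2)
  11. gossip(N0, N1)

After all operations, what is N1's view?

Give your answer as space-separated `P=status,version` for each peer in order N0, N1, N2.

Op 1: gossip N2<->N0 -> N2.N0=(alive,v0) N2.N1=(alive,v0) N2.N2=(alive,v0) | N0.N0=(alive,v0) N0.N1=(alive,v0) N0.N2=(alive,v0)
Op 2: N0 marks N2=alive -> (alive,v1)
Op 3: N1 marks N1=suspect -> (suspect,v1)
Op 4: gossip N0<->N2 -> N0.N0=(alive,v0) N0.N1=(alive,v0) N0.N2=(alive,v1) | N2.N0=(alive,v0) N2.N1=(alive,v0) N2.N2=(alive,v1)
Op 5: gossip N2<->N1 -> N2.N0=(alive,v0) N2.N1=(suspect,v1) N2.N2=(alive,v1) | N1.N0=(alive,v0) N1.N1=(suspect,v1) N1.N2=(alive,v1)
Op 6: N1 marks N0=alive -> (alive,v1)
Op 7: gossip N0<->N2 -> N0.N0=(alive,v0) N0.N1=(suspect,v1) N0.N2=(alive,v1) | N2.N0=(alive,v0) N2.N1=(suspect,v1) N2.N2=(alive,v1)
Op 8: N0 marks N2=suspect -> (suspect,v2)
Op 9: gossip N1<->N2 -> N1.N0=(alive,v1) N1.N1=(suspect,v1) N1.N2=(alive,v1) | N2.N0=(alive,v1) N2.N1=(suspect,v1) N2.N2=(alive,v1)
Op 10: gossip N0<->N2 -> N0.N0=(alive,v1) N0.N1=(suspect,v1) N0.N2=(suspect,v2) | N2.N0=(alive,v1) N2.N1=(suspect,v1) N2.N2=(suspect,v2)
Op 11: gossip N0<->N1 -> N0.N0=(alive,v1) N0.N1=(suspect,v1) N0.N2=(suspect,v2) | N1.N0=(alive,v1) N1.N1=(suspect,v1) N1.N2=(suspect,v2)

Answer: N0=alive,1 N1=suspect,1 N2=suspect,2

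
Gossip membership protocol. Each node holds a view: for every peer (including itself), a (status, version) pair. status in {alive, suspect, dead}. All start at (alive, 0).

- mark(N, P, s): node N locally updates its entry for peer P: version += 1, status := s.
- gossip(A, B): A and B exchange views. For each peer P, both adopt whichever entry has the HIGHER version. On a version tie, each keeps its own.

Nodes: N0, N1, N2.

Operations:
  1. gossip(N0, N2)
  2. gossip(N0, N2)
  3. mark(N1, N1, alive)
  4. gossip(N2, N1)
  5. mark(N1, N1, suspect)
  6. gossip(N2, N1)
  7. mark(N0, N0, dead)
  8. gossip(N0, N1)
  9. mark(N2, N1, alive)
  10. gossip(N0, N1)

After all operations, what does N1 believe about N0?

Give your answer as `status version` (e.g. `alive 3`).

Answer: dead 1

Derivation:
Op 1: gossip N0<->N2 -> N0.N0=(alive,v0) N0.N1=(alive,v0) N0.N2=(alive,v0) | N2.N0=(alive,v0) N2.N1=(alive,v0) N2.N2=(alive,v0)
Op 2: gossip N0<->N2 -> N0.N0=(alive,v0) N0.N1=(alive,v0) N0.N2=(alive,v0) | N2.N0=(alive,v0) N2.N1=(alive,v0) N2.N2=(alive,v0)
Op 3: N1 marks N1=alive -> (alive,v1)
Op 4: gossip N2<->N1 -> N2.N0=(alive,v0) N2.N1=(alive,v1) N2.N2=(alive,v0) | N1.N0=(alive,v0) N1.N1=(alive,v1) N1.N2=(alive,v0)
Op 5: N1 marks N1=suspect -> (suspect,v2)
Op 6: gossip N2<->N1 -> N2.N0=(alive,v0) N2.N1=(suspect,v2) N2.N2=(alive,v0) | N1.N0=(alive,v0) N1.N1=(suspect,v2) N1.N2=(alive,v0)
Op 7: N0 marks N0=dead -> (dead,v1)
Op 8: gossip N0<->N1 -> N0.N0=(dead,v1) N0.N1=(suspect,v2) N0.N2=(alive,v0) | N1.N0=(dead,v1) N1.N1=(suspect,v2) N1.N2=(alive,v0)
Op 9: N2 marks N1=alive -> (alive,v3)
Op 10: gossip N0<->N1 -> N0.N0=(dead,v1) N0.N1=(suspect,v2) N0.N2=(alive,v0) | N1.N0=(dead,v1) N1.N1=(suspect,v2) N1.N2=(alive,v0)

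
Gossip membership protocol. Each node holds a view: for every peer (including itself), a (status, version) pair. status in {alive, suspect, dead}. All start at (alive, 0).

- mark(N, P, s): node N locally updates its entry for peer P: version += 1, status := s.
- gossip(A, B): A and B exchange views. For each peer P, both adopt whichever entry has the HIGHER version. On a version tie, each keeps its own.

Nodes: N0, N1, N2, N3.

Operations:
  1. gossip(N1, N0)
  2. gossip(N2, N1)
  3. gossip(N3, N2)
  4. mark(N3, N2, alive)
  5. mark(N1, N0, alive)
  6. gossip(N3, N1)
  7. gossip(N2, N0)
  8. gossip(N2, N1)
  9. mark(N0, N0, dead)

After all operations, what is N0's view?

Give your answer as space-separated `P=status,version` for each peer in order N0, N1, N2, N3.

Op 1: gossip N1<->N0 -> N1.N0=(alive,v0) N1.N1=(alive,v0) N1.N2=(alive,v0) N1.N3=(alive,v0) | N0.N0=(alive,v0) N0.N1=(alive,v0) N0.N2=(alive,v0) N0.N3=(alive,v0)
Op 2: gossip N2<->N1 -> N2.N0=(alive,v0) N2.N1=(alive,v0) N2.N2=(alive,v0) N2.N3=(alive,v0) | N1.N0=(alive,v0) N1.N1=(alive,v0) N1.N2=(alive,v0) N1.N3=(alive,v0)
Op 3: gossip N3<->N2 -> N3.N0=(alive,v0) N3.N1=(alive,v0) N3.N2=(alive,v0) N3.N3=(alive,v0) | N2.N0=(alive,v0) N2.N1=(alive,v0) N2.N2=(alive,v0) N2.N3=(alive,v0)
Op 4: N3 marks N2=alive -> (alive,v1)
Op 5: N1 marks N0=alive -> (alive,v1)
Op 6: gossip N3<->N1 -> N3.N0=(alive,v1) N3.N1=(alive,v0) N3.N2=(alive,v1) N3.N3=(alive,v0) | N1.N0=(alive,v1) N1.N1=(alive,v0) N1.N2=(alive,v1) N1.N3=(alive,v0)
Op 7: gossip N2<->N0 -> N2.N0=(alive,v0) N2.N1=(alive,v0) N2.N2=(alive,v0) N2.N3=(alive,v0) | N0.N0=(alive,v0) N0.N1=(alive,v0) N0.N2=(alive,v0) N0.N3=(alive,v0)
Op 8: gossip N2<->N1 -> N2.N0=(alive,v1) N2.N1=(alive,v0) N2.N2=(alive,v1) N2.N3=(alive,v0) | N1.N0=(alive,v1) N1.N1=(alive,v0) N1.N2=(alive,v1) N1.N3=(alive,v0)
Op 9: N0 marks N0=dead -> (dead,v1)

Answer: N0=dead,1 N1=alive,0 N2=alive,0 N3=alive,0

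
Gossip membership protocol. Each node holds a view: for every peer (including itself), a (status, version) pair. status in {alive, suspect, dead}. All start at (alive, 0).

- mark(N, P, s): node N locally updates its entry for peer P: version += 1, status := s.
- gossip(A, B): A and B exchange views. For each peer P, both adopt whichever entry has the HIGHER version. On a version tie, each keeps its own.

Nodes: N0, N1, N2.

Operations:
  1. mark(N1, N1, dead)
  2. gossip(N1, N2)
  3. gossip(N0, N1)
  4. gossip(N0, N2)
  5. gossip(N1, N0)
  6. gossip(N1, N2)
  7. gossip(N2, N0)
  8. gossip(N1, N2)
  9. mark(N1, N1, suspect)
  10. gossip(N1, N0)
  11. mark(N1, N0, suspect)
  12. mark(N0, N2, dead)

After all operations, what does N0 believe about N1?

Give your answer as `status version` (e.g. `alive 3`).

Op 1: N1 marks N1=dead -> (dead,v1)
Op 2: gossip N1<->N2 -> N1.N0=(alive,v0) N1.N1=(dead,v1) N1.N2=(alive,v0) | N2.N0=(alive,v0) N2.N1=(dead,v1) N2.N2=(alive,v0)
Op 3: gossip N0<->N1 -> N0.N0=(alive,v0) N0.N1=(dead,v1) N0.N2=(alive,v0) | N1.N0=(alive,v0) N1.N1=(dead,v1) N1.N2=(alive,v0)
Op 4: gossip N0<->N2 -> N0.N0=(alive,v0) N0.N1=(dead,v1) N0.N2=(alive,v0) | N2.N0=(alive,v0) N2.N1=(dead,v1) N2.N2=(alive,v0)
Op 5: gossip N1<->N0 -> N1.N0=(alive,v0) N1.N1=(dead,v1) N1.N2=(alive,v0) | N0.N0=(alive,v0) N0.N1=(dead,v1) N0.N2=(alive,v0)
Op 6: gossip N1<->N2 -> N1.N0=(alive,v0) N1.N1=(dead,v1) N1.N2=(alive,v0) | N2.N0=(alive,v0) N2.N1=(dead,v1) N2.N2=(alive,v0)
Op 7: gossip N2<->N0 -> N2.N0=(alive,v0) N2.N1=(dead,v1) N2.N2=(alive,v0) | N0.N0=(alive,v0) N0.N1=(dead,v1) N0.N2=(alive,v0)
Op 8: gossip N1<->N2 -> N1.N0=(alive,v0) N1.N1=(dead,v1) N1.N2=(alive,v0) | N2.N0=(alive,v0) N2.N1=(dead,v1) N2.N2=(alive,v0)
Op 9: N1 marks N1=suspect -> (suspect,v2)
Op 10: gossip N1<->N0 -> N1.N0=(alive,v0) N1.N1=(suspect,v2) N1.N2=(alive,v0) | N0.N0=(alive,v0) N0.N1=(suspect,v2) N0.N2=(alive,v0)
Op 11: N1 marks N0=suspect -> (suspect,v1)
Op 12: N0 marks N2=dead -> (dead,v1)

Answer: suspect 2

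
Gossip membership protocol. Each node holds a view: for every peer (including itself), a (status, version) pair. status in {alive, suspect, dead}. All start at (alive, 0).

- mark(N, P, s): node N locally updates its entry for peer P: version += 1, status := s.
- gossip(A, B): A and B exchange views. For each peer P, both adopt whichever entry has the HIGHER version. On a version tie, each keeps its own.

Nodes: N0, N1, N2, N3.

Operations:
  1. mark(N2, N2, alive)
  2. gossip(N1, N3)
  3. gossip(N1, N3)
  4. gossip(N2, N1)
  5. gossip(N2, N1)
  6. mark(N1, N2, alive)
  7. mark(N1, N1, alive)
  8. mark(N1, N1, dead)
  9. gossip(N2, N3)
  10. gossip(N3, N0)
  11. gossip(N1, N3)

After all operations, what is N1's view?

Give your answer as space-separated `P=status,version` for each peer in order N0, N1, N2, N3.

Answer: N0=alive,0 N1=dead,2 N2=alive,2 N3=alive,0

Derivation:
Op 1: N2 marks N2=alive -> (alive,v1)
Op 2: gossip N1<->N3 -> N1.N0=(alive,v0) N1.N1=(alive,v0) N1.N2=(alive,v0) N1.N3=(alive,v0) | N3.N0=(alive,v0) N3.N1=(alive,v0) N3.N2=(alive,v0) N3.N3=(alive,v0)
Op 3: gossip N1<->N3 -> N1.N0=(alive,v0) N1.N1=(alive,v0) N1.N2=(alive,v0) N1.N3=(alive,v0) | N3.N0=(alive,v0) N3.N1=(alive,v0) N3.N2=(alive,v0) N3.N3=(alive,v0)
Op 4: gossip N2<->N1 -> N2.N0=(alive,v0) N2.N1=(alive,v0) N2.N2=(alive,v1) N2.N3=(alive,v0) | N1.N0=(alive,v0) N1.N1=(alive,v0) N1.N2=(alive,v1) N1.N3=(alive,v0)
Op 5: gossip N2<->N1 -> N2.N0=(alive,v0) N2.N1=(alive,v0) N2.N2=(alive,v1) N2.N3=(alive,v0) | N1.N0=(alive,v0) N1.N1=(alive,v0) N1.N2=(alive,v1) N1.N3=(alive,v0)
Op 6: N1 marks N2=alive -> (alive,v2)
Op 7: N1 marks N1=alive -> (alive,v1)
Op 8: N1 marks N1=dead -> (dead,v2)
Op 9: gossip N2<->N3 -> N2.N0=(alive,v0) N2.N1=(alive,v0) N2.N2=(alive,v1) N2.N3=(alive,v0) | N3.N0=(alive,v0) N3.N1=(alive,v0) N3.N2=(alive,v1) N3.N3=(alive,v0)
Op 10: gossip N3<->N0 -> N3.N0=(alive,v0) N3.N1=(alive,v0) N3.N2=(alive,v1) N3.N3=(alive,v0) | N0.N0=(alive,v0) N0.N1=(alive,v0) N0.N2=(alive,v1) N0.N3=(alive,v0)
Op 11: gossip N1<->N3 -> N1.N0=(alive,v0) N1.N1=(dead,v2) N1.N2=(alive,v2) N1.N3=(alive,v0) | N3.N0=(alive,v0) N3.N1=(dead,v2) N3.N2=(alive,v2) N3.N3=(alive,v0)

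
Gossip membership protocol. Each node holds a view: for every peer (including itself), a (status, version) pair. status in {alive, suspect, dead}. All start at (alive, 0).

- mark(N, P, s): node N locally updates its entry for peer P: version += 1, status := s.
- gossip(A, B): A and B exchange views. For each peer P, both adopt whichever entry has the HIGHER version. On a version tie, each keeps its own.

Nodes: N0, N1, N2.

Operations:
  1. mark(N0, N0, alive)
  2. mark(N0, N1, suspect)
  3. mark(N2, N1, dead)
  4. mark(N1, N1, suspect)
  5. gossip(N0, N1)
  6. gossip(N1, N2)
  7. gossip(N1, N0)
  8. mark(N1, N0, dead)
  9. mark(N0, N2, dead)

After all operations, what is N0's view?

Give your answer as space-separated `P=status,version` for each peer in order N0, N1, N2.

Answer: N0=alive,1 N1=suspect,1 N2=dead,1

Derivation:
Op 1: N0 marks N0=alive -> (alive,v1)
Op 2: N0 marks N1=suspect -> (suspect,v1)
Op 3: N2 marks N1=dead -> (dead,v1)
Op 4: N1 marks N1=suspect -> (suspect,v1)
Op 5: gossip N0<->N1 -> N0.N0=(alive,v1) N0.N1=(suspect,v1) N0.N2=(alive,v0) | N1.N0=(alive,v1) N1.N1=(suspect,v1) N1.N2=(alive,v0)
Op 6: gossip N1<->N2 -> N1.N0=(alive,v1) N1.N1=(suspect,v1) N1.N2=(alive,v0) | N2.N0=(alive,v1) N2.N1=(dead,v1) N2.N2=(alive,v0)
Op 7: gossip N1<->N0 -> N1.N0=(alive,v1) N1.N1=(suspect,v1) N1.N2=(alive,v0) | N0.N0=(alive,v1) N0.N1=(suspect,v1) N0.N2=(alive,v0)
Op 8: N1 marks N0=dead -> (dead,v2)
Op 9: N0 marks N2=dead -> (dead,v1)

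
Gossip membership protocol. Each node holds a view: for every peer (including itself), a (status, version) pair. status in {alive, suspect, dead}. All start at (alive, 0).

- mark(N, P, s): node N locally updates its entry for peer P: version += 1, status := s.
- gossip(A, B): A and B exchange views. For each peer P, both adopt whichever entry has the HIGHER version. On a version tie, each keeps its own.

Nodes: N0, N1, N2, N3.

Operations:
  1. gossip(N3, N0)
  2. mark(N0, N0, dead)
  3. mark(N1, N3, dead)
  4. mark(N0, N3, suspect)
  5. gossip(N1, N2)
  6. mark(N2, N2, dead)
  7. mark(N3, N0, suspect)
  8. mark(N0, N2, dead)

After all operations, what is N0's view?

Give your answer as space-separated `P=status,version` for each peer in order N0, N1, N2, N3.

Answer: N0=dead,1 N1=alive,0 N2=dead,1 N3=suspect,1

Derivation:
Op 1: gossip N3<->N0 -> N3.N0=(alive,v0) N3.N1=(alive,v0) N3.N2=(alive,v0) N3.N3=(alive,v0) | N0.N0=(alive,v0) N0.N1=(alive,v0) N0.N2=(alive,v0) N0.N3=(alive,v0)
Op 2: N0 marks N0=dead -> (dead,v1)
Op 3: N1 marks N3=dead -> (dead,v1)
Op 4: N0 marks N3=suspect -> (suspect,v1)
Op 5: gossip N1<->N2 -> N1.N0=(alive,v0) N1.N1=(alive,v0) N1.N2=(alive,v0) N1.N3=(dead,v1) | N2.N0=(alive,v0) N2.N1=(alive,v0) N2.N2=(alive,v0) N2.N3=(dead,v1)
Op 6: N2 marks N2=dead -> (dead,v1)
Op 7: N3 marks N0=suspect -> (suspect,v1)
Op 8: N0 marks N2=dead -> (dead,v1)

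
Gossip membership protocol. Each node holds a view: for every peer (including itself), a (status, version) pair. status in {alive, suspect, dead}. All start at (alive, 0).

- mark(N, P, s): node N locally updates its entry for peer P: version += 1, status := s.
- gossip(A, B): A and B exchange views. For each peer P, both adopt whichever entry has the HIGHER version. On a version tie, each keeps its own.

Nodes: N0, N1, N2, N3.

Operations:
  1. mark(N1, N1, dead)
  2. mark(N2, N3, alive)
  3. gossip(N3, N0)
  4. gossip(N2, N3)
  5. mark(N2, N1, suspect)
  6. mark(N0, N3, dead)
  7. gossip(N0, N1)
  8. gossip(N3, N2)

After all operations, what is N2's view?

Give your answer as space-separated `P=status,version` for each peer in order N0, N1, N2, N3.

Answer: N0=alive,0 N1=suspect,1 N2=alive,0 N3=alive,1

Derivation:
Op 1: N1 marks N1=dead -> (dead,v1)
Op 2: N2 marks N3=alive -> (alive,v1)
Op 3: gossip N3<->N0 -> N3.N0=(alive,v0) N3.N1=(alive,v0) N3.N2=(alive,v0) N3.N3=(alive,v0) | N0.N0=(alive,v0) N0.N1=(alive,v0) N0.N2=(alive,v0) N0.N3=(alive,v0)
Op 4: gossip N2<->N3 -> N2.N0=(alive,v0) N2.N1=(alive,v0) N2.N2=(alive,v0) N2.N3=(alive,v1) | N3.N0=(alive,v0) N3.N1=(alive,v0) N3.N2=(alive,v0) N3.N3=(alive,v1)
Op 5: N2 marks N1=suspect -> (suspect,v1)
Op 6: N0 marks N3=dead -> (dead,v1)
Op 7: gossip N0<->N1 -> N0.N0=(alive,v0) N0.N1=(dead,v1) N0.N2=(alive,v0) N0.N3=(dead,v1) | N1.N0=(alive,v0) N1.N1=(dead,v1) N1.N2=(alive,v0) N1.N3=(dead,v1)
Op 8: gossip N3<->N2 -> N3.N0=(alive,v0) N3.N1=(suspect,v1) N3.N2=(alive,v0) N3.N3=(alive,v1) | N2.N0=(alive,v0) N2.N1=(suspect,v1) N2.N2=(alive,v0) N2.N3=(alive,v1)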